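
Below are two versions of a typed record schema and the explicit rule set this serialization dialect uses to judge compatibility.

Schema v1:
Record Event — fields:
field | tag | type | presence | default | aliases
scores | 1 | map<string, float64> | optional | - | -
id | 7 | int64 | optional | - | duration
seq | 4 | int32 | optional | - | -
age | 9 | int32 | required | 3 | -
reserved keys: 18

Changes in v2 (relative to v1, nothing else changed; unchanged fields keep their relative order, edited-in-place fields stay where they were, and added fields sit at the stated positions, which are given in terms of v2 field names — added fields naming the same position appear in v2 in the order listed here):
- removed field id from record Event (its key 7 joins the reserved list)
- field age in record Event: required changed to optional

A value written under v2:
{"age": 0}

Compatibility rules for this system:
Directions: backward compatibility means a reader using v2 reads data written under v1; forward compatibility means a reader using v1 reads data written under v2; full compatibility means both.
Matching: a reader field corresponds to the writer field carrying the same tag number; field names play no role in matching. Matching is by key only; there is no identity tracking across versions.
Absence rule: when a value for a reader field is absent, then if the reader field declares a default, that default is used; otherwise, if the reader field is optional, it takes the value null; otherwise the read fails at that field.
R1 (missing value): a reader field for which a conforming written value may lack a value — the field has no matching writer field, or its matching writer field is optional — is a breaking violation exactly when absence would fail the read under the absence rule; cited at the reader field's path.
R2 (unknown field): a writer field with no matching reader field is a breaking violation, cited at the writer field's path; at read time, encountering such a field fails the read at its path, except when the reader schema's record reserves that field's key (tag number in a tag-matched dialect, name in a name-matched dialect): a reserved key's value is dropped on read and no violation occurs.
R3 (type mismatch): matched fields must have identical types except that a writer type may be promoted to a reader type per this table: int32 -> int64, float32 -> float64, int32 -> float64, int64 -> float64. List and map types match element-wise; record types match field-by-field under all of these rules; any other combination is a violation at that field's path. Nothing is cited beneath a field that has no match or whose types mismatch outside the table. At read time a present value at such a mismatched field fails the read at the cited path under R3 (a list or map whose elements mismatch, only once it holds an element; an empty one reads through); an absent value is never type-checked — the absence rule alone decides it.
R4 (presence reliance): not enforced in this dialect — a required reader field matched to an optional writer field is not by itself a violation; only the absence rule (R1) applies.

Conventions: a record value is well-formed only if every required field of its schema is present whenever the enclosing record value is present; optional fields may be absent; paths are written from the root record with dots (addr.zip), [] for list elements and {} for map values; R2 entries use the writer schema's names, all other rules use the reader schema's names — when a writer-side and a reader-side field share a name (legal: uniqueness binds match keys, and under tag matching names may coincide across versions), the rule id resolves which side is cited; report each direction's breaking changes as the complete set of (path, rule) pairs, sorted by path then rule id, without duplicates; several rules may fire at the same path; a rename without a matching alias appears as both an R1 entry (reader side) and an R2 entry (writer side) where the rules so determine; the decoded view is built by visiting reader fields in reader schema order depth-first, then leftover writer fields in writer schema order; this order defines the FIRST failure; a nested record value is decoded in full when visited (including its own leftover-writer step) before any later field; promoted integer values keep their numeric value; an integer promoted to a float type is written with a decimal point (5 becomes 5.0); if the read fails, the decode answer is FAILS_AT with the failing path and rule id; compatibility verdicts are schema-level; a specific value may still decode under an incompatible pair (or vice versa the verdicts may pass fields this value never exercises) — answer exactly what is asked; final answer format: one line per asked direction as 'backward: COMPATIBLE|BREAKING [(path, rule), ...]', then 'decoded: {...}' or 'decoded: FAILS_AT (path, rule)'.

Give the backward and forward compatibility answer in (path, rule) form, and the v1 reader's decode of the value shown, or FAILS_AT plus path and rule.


backward: COMPATIBLE []; forward: COMPATIBLE []; decoded: {"scores": null, "id": null, "seq": null, "age": 0}

in Event below, arrows point writer -> reader
backward pass over Event, reader schema v2, writer schema v1:
  map<string, float64> -> map<string, float64>, writer optional: scores aligns to scores
  int32 -> int32, writer optional: seq aligns to seq
  int32 -> int32, writer required: age aligns to age
  leftover writer field: id
  => backward: COMPATIBLE
forward pass over Event, reader schema v1, writer schema v2:
  map<string, float64> -> map<string, float64>, writer optional: scores aligns to scores
  id: no writer match
  int32 -> int32, writer optional: seq aligns to seq
  int32 -> int32, writer optional: age aligns to age
  => forward: COMPATIBLE
decode (reader v1):
  scores := null (absent, optional -> null)
  id := null (absent, optional -> null)
  seq := null (absent, optional -> null)
  age := 0
  => decoded: {"scores": null, "id": null, "seq": null, "age": 0}


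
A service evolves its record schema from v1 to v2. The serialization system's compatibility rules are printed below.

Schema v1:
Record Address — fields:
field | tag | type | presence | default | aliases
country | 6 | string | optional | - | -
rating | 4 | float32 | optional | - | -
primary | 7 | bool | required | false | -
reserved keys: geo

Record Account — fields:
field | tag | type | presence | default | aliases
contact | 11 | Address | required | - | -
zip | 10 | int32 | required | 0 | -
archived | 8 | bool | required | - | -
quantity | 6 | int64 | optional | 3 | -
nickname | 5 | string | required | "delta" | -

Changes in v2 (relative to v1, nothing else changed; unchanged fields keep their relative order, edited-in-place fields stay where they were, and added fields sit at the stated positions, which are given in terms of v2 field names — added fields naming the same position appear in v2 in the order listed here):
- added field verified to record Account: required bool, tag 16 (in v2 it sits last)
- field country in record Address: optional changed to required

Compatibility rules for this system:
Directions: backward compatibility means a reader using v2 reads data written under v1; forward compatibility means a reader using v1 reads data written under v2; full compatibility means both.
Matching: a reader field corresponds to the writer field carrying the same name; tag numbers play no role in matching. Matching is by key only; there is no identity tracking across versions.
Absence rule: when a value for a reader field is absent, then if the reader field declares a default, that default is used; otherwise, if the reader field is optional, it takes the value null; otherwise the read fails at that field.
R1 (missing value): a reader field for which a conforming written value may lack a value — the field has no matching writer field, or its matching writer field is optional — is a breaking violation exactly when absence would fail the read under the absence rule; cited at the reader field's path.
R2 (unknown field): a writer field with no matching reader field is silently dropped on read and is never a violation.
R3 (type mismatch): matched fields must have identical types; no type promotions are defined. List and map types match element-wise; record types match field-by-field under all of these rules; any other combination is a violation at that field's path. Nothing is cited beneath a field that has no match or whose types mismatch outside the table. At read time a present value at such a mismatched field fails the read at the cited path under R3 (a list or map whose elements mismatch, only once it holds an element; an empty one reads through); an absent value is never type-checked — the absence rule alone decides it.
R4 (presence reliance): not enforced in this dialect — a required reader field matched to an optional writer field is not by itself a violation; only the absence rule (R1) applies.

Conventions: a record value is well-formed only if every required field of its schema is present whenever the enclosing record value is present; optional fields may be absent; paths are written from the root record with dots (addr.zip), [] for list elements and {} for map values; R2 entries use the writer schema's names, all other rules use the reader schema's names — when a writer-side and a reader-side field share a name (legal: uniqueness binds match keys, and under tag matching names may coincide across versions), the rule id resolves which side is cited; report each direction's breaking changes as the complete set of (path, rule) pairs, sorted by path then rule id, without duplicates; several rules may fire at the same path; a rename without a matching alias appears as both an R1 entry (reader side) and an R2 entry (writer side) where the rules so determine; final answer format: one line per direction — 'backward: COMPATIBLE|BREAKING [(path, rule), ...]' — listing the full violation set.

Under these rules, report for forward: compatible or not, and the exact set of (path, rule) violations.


arrows below run writer -> reader for Account
forward analysis of Account with v1 as reader and v2 as writer:
  Address -> Address, writer required: contact aligns to contact
  int32 -> int32, writer required: zip aligns to zip
  bool -> bool, writer required: archived aligns to archived
  int64 -> int64, writer optional: quantity aligns to quantity
  string -> string, writer required: nickname aligns to nickname
  writer field verified has no reader counterpart
  string -> string, writer required: contact.country aligns to contact.country
  float32 -> float32, writer optional: contact.rating aligns to contact.rating
  bool -> bool, writer required: contact.primary aligns to contact.primary
  => forward verdict for Account: COMPATIBLE, no violations
checking off the Account differences that do not matter here:
  added field verified to record Account: required bool, tag 16 (in v2 it sits last) -> its effect on Account is confined to the backward direction, not asked
  field country in record Address: optional changed to required -> its effect on Account is confined to the backward direction, not asked

forward: COMPATIBLE []


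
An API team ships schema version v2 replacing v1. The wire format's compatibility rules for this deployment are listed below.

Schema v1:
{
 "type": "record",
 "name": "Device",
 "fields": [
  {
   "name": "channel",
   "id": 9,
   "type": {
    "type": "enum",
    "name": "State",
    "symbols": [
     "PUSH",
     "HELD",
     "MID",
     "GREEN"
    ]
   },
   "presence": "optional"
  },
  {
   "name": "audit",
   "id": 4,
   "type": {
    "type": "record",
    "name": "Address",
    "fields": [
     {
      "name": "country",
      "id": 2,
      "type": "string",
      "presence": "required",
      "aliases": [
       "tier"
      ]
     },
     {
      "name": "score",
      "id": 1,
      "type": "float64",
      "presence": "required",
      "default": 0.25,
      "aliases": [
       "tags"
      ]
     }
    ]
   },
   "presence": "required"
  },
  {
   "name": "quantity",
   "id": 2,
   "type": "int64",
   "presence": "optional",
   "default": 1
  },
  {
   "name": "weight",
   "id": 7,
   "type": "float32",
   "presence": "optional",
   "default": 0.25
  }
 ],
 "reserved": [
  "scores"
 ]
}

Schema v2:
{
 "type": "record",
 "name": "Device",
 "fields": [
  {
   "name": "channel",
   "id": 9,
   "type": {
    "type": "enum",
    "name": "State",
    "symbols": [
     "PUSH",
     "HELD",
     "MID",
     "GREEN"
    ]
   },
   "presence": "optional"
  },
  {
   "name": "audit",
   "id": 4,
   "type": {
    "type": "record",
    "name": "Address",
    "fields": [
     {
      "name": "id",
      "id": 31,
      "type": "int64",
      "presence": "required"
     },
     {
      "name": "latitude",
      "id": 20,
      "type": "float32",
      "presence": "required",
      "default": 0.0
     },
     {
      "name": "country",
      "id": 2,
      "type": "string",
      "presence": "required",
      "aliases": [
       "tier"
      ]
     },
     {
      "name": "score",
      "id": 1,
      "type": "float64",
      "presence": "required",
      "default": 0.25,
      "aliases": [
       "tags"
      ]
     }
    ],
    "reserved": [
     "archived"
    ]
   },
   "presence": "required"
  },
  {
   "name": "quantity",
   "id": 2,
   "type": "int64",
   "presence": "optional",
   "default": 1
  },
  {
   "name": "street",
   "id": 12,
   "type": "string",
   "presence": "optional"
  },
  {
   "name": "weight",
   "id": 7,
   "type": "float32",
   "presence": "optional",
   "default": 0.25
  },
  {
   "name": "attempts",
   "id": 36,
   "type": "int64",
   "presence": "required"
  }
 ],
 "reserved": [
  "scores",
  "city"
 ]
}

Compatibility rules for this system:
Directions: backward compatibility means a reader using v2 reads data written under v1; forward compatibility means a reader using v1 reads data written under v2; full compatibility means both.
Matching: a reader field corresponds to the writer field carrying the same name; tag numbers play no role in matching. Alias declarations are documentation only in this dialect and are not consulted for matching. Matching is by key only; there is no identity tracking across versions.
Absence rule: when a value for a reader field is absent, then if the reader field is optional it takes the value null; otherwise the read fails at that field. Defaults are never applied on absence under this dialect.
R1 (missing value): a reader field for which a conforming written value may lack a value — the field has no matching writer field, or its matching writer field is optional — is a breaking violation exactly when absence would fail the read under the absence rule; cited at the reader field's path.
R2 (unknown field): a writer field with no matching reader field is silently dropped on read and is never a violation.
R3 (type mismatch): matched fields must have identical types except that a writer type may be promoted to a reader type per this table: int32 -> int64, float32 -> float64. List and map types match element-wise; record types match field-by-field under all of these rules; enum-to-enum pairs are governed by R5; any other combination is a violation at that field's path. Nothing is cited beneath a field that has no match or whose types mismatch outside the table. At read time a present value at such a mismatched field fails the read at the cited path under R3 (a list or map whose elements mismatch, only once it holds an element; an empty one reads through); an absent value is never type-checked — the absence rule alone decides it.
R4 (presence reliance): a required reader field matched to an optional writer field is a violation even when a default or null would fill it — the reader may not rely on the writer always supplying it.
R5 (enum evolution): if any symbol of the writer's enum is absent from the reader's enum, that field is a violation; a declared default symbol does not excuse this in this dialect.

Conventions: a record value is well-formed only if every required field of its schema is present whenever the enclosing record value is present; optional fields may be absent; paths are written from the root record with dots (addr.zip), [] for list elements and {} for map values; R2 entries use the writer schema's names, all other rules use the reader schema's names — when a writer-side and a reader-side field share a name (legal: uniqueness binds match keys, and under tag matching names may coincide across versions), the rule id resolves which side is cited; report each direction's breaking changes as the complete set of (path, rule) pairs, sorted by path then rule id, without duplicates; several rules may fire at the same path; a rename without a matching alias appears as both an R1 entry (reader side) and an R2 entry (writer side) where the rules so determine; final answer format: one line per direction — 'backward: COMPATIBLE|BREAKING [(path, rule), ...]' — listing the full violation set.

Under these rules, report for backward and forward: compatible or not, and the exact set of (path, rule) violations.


backward: BREAKING [(attempts, R1), (audit.id, R1), (audit.latitude, R1)]; forward: COMPATIBLE []

each type pair in Device: writer, then reader
backward for Device (reader v2, writer v1):
  channel: State -> State, writer optional; from channel
  audit: Address -> Address, writer required; from audit
  quantity: int64 -> int64, writer optional; from quantity
  street: no writer match
  weight: float32 -> float32, writer optional; from weight
  attempts: no writer match
  audit.id: no writer match
  audit.latitude: no writer match
  audit.country: string -> string, writer required; from audit.country
  audit.score: float64 -> float64, writer required; from audit.score
  violation R1 at attempts
  violation R1 at audit.id
  violation R1 at audit.latitude
  => backward: BREAKING (3)
forward for Device (reader v1, writer v2):
  channel: State -> State, writer optional; from channel
  audit: Address -> Address, writer required; from audit
  quantity: int64 -> int64, writer optional; from quantity
  weight: float32 -> float32, writer optional; from weight
  street (writer side), unknown to reader
  attempts (writer side), unknown to reader
  audit.country: string -> string, writer required; from audit.country
  audit.score: float64 -> float64, writer required; from audit.score
  audit.id (writer side), unknown to reader
  audit.latitude (writer side), unknown to reader
  => forward verdict for Device: COMPATIBLE, no violations


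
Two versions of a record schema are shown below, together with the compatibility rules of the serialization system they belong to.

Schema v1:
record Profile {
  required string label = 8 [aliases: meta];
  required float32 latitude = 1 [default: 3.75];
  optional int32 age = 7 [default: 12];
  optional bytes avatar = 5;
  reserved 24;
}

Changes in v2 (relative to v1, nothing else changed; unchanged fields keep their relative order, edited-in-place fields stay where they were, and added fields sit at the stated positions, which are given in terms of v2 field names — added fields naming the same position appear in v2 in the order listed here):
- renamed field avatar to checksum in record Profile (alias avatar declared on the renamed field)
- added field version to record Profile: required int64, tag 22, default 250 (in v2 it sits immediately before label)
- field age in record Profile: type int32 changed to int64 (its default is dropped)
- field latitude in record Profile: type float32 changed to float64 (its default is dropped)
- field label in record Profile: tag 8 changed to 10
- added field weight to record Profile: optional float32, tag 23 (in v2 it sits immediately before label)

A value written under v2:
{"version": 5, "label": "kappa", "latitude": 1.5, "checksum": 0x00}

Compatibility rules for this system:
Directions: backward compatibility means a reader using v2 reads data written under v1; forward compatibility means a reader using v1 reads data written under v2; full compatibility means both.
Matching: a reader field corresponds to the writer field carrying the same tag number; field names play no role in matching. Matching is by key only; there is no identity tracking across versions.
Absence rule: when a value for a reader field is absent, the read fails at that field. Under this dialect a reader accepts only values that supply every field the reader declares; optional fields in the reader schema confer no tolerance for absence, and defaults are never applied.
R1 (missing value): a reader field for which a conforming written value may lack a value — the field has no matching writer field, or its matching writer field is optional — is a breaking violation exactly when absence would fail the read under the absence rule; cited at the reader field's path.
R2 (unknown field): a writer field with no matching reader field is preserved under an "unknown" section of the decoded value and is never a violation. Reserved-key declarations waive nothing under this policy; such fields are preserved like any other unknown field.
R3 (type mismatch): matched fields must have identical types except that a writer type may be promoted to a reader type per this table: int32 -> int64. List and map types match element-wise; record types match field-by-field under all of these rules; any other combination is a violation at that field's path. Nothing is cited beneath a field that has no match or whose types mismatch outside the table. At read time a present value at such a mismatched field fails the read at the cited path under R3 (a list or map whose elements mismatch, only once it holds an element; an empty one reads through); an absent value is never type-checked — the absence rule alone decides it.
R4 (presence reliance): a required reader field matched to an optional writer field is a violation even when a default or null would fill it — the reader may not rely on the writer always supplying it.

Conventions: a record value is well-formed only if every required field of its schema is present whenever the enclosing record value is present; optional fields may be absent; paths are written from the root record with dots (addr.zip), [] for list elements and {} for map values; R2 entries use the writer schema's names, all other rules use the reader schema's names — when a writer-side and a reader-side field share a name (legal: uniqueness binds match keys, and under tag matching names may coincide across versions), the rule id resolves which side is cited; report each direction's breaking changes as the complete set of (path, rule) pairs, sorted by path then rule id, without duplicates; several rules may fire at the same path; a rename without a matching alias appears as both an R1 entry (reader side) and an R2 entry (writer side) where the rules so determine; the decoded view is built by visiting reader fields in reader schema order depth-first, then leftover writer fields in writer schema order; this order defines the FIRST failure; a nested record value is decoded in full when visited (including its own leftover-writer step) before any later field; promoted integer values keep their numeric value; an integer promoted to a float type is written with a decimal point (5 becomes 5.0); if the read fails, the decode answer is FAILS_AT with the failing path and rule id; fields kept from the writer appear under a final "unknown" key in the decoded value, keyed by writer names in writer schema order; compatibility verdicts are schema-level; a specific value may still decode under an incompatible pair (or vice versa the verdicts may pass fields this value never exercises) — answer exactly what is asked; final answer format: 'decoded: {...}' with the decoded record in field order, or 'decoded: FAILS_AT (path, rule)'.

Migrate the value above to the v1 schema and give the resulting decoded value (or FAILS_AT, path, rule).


decoded: FAILS_AT (label, R1)

in Profile below, arrows point writer -> reader
decoding the Profile value with the v1 reader:
  read fails at label under R1 (no fill)
  => FAILS_AT (label, R1)
diffs on Profile not affecting the asked answer:
  renamed field avatar to checksum in record Profile (alias avatar declared on the renamed field) -> changes Profile's schema-level verdicts only — the decode of this value is the same
  added field weight to record Profile: optional float32, tag 23 (in v2 it sits immediately before label) -> changes Profile's schema-level verdicts only — the decode of this value is the same
  field age in record Profile: type int32 changed to int64 (its default is dropped) -> changes Profile's schema-level verdicts only — the decode of this value is the same
  field latitude in record Profile: type float32 changed to float64 (its default is dropped) -> changes Profile's schema-level verdicts only — the decode of this value is the same
  added field version to record Profile: required int64, tag 22, default 250 (in v2 it sits immediately before label) -> changes Profile's schema-level verdicts only — the decode of this value is the same


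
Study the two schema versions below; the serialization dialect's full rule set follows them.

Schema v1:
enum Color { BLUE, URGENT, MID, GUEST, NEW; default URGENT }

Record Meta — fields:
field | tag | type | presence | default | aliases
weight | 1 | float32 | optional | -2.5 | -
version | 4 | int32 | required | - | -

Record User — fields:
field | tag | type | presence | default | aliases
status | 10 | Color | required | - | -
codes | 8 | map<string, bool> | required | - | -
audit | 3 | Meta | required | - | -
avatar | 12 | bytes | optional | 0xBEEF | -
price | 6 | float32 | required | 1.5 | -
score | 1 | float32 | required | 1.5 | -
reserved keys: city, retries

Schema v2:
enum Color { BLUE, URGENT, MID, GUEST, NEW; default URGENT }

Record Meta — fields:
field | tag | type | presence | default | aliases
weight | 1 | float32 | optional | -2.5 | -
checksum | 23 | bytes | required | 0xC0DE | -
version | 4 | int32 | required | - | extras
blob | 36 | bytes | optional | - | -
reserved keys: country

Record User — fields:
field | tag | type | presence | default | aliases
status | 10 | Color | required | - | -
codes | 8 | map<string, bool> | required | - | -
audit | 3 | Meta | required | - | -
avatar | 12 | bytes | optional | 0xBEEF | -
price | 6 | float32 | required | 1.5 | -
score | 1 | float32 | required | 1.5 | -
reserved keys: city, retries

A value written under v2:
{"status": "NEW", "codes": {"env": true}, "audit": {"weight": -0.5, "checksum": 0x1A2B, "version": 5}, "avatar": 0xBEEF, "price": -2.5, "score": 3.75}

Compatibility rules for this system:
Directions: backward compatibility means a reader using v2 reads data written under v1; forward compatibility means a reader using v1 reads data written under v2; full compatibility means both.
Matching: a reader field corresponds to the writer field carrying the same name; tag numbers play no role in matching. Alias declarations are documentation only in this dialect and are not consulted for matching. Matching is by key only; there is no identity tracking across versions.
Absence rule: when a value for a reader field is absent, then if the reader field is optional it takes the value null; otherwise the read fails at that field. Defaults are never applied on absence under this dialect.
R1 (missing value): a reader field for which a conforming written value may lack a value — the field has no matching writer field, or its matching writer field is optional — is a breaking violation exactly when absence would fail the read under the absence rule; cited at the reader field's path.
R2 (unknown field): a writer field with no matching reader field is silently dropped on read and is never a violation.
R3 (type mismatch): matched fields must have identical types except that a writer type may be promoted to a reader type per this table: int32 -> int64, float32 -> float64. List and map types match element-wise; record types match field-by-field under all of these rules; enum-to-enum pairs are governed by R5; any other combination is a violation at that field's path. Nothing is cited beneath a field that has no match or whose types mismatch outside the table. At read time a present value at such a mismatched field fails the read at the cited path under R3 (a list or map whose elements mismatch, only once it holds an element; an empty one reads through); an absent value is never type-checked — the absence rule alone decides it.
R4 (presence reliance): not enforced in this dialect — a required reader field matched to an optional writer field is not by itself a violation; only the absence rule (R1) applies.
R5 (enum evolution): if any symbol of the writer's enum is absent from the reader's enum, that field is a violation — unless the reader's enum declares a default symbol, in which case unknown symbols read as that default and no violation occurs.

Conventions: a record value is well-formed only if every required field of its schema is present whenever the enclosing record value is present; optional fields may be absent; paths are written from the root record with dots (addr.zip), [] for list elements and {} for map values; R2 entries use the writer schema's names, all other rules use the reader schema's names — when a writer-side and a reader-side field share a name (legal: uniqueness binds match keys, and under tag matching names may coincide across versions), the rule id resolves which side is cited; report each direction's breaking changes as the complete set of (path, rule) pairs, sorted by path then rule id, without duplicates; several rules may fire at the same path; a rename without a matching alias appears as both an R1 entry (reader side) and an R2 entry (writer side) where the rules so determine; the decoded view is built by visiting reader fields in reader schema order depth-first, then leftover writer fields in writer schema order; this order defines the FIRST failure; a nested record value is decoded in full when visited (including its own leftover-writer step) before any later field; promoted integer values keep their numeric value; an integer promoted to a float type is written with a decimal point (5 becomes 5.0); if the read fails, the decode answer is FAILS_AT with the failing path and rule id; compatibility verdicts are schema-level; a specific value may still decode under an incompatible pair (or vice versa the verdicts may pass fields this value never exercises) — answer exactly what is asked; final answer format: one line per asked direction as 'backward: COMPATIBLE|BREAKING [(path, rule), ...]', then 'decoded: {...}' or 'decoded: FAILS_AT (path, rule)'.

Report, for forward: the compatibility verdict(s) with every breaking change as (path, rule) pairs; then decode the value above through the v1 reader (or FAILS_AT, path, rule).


forward: COMPATIBLE []; decoded: {"status": "NEW", "codes": {"env": true}, "audit": {"weight": -0.5, "version": 5}, "avatar": 0xBEEF, "price": -2.5, "score": 3.75}

the writer's type comes first in each User pair
forward for User (reader v1, writer v2):
  status: Color -> Color, writer required; from status
  codes: map<string, bool> -> map<string, bool>, writer required; from codes
  audit: Meta -> Meta, writer required; from audit
  avatar: bytes -> bytes, writer optional; from avatar
  price: float32 -> float32, writer required; from price
  score: float32 -> float32, writer required; from score
  audit.weight: float32 -> float32, writer optional; from audit.weight
  audit.version: int32 -> int32, writer required; from audit.version
  writer audit.checksum: unknown to reader
  writer audit.blob: unknown to reader
  => forward: COMPATIBLE
migrating the User value to v1:
  status := "NEW"
  codes := {"env": true}
  audit.weight := -0.5
  audit.version := 5
  writer audit.checksum: unknown -> dropped
  avatar := 0xBEEF
  price := -2.5
  score := 3.75
  => decoded: {"status": "NEW", "codes": {"env": true}, "audit": {"weight": -0.5, "version": 5}, "avatar": 0xBEEF, "price": -2.5, "score": 3.75}
the other User changes do not affect what is asked:
  added field blob to record Meta: optional bytes, tag 36 (in v2 it sits last) -> fires no rule on User, leaving the asked answer as it is
  added field checksum to record Meta: required bytes, tag 23, default 0xC0DE (in v2 it sits immediately before version) -> its effect on User is confined to the backward direction, not asked


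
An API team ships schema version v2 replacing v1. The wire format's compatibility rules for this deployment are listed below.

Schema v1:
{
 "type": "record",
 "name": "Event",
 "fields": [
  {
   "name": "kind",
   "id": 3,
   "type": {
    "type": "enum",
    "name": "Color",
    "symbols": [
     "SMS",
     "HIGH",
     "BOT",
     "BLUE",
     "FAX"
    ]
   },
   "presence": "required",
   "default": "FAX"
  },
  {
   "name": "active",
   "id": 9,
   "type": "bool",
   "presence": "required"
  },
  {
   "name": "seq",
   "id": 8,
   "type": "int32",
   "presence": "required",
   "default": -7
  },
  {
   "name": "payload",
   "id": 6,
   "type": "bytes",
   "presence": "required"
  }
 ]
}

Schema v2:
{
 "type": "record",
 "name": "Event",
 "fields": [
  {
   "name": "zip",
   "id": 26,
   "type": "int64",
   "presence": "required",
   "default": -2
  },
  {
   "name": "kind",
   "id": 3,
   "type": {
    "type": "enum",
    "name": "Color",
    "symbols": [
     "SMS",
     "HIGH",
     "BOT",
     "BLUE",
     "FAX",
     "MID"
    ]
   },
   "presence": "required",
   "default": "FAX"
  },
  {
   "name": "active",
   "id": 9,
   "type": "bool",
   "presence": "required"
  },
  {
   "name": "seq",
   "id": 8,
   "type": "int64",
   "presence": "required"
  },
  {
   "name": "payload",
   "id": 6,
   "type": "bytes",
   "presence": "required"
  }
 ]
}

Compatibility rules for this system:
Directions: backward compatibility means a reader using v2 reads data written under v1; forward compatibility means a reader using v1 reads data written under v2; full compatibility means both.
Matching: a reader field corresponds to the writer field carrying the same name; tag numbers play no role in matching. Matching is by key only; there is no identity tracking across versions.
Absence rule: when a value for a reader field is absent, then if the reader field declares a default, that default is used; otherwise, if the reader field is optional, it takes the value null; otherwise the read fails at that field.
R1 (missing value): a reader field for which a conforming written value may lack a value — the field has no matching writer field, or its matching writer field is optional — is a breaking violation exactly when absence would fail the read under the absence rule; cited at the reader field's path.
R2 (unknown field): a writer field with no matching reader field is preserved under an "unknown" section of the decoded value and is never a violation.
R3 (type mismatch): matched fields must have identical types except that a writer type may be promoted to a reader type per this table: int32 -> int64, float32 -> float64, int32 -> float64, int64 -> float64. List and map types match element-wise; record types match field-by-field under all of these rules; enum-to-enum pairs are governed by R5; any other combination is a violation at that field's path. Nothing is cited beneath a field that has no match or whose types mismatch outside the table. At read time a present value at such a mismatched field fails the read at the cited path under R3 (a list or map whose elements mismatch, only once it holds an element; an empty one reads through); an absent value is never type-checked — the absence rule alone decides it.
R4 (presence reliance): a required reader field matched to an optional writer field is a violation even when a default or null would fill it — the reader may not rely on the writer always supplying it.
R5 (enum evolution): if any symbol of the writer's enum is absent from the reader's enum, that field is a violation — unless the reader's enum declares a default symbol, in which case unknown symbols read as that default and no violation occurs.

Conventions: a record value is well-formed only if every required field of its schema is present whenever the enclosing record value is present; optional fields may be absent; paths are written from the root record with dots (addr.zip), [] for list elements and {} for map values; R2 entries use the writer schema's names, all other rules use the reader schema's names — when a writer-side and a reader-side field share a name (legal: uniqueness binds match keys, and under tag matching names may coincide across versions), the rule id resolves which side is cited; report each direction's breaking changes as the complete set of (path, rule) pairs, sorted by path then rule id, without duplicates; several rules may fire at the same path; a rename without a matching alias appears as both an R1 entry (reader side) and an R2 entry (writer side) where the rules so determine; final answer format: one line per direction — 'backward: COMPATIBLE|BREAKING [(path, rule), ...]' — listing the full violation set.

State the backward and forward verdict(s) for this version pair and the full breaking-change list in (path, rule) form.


backward: COMPATIBLE []; forward: BREAKING [(kind, R5), (seq, R3)]

in Event below, arrows point writer -> reader
backward for Event (reader v2, writer v1):
  no writer field matches reader zip
  Color -> Color, writer required: kind aligns to kind
  bool -> bool, writer required: active aligns to active
  int32 -> int64, writer required: seq aligns to seq
  bytes -> bytes, writer required: payload aligns to payload
  => backward: COMPATIBLE
forward for Event (reader v1, writer v2):
  Color -> Color, writer required: kind aligns to kind
  bool -> bool, writer required: active aligns to active
  int64 -> int32, writer required: seq aligns to seq
  bytes -> bytes, writer required: payload aligns to payload
  zip (writer side), unknown to reader
  R5 fires at kind
  R3 fires at seq
  forward on Event therefore BREAKING (2)


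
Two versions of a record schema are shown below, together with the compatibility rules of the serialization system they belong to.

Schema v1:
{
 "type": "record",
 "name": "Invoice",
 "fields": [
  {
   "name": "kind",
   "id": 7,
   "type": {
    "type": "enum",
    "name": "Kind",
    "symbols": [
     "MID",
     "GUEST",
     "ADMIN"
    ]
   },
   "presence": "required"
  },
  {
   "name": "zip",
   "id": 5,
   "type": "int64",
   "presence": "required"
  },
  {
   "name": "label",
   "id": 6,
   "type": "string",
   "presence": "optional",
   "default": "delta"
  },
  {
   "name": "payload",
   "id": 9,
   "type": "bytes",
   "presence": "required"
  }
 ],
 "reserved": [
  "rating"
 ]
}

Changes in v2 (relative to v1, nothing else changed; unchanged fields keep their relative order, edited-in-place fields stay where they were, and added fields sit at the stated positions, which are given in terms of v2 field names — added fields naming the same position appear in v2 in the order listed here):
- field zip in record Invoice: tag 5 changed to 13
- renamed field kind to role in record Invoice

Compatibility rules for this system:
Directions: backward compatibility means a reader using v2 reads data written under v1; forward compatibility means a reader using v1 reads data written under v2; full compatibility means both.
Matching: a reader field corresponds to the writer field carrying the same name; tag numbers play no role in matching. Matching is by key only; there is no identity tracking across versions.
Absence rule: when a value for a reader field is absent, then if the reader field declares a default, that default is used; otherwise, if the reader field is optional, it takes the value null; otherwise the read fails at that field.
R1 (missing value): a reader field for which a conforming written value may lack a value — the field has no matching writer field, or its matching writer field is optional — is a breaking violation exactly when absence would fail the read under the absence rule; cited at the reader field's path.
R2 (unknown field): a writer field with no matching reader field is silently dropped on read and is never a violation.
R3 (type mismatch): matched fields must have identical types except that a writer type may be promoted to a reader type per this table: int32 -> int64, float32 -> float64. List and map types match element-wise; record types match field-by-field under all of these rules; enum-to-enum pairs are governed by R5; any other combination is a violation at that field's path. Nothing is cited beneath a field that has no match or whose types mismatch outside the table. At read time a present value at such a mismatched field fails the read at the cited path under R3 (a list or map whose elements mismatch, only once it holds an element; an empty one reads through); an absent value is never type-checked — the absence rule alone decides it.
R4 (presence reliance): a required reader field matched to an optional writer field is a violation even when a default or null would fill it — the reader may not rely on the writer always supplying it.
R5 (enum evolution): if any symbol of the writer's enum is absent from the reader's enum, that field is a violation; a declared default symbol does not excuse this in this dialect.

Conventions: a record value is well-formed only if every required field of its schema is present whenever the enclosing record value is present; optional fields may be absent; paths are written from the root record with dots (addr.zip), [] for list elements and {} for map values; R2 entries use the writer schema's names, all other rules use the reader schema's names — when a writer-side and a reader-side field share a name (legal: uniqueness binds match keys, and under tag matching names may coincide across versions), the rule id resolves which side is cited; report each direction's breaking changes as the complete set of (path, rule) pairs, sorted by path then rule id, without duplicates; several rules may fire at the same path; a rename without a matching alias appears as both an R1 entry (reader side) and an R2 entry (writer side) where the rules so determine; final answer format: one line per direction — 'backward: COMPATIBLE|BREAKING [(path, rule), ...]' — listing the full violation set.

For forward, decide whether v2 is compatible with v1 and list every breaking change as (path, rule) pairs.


in Invoice below, arrows point writer -> reader
forward on Invoice — v1 reading data written by v2:
  kind has no writer counterpart
  writer required, int64 -> int64: reader zip maps from writer zip
  writer optional, string -> string: reader label maps from writer label
  writer required, bytes -> bytes: reader payload maps from writer payload
  writer role: unknown to reader
  rule R1 violated at kind
  forward on Invoice therefore BREAKING (1)
remaining Invoice differences; none change what is asked:
  field zip in record Invoice: tag 5 changed to 13 -> triggers nothing under Invoice's printed rules — same verdict

forward: BREAKING [(kind, R1)]
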